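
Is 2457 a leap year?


Rules: divisible by 4 AND (not by 100 OR by 400)
2457 ÷ 4 = 614 remainder 1 → not divisible by 4
Not divisible by 4 → not a leap year

No


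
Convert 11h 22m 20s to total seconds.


Hours: 11 × 3600 = 39600
Minutes: 22 × 60 = 1320
Seconds: 20
Total = 39600 + 1320 + 20 = 40940

40940 seconds


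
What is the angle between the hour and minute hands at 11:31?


159.5°

Hour hand = 11×30 + 31×0.5 = 345.5°
Minute hand = 31×6 = 186°
Difference = |345.5 - 186| = 159.5°


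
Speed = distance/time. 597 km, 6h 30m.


Distance: 597 km
Time: 6h 30m = 390 min = 390/60 = 13/2 hours
Speed = 597 ÷ (13/2) = 597 × 2 / 13 = 1194/13 ≈ 91.8 km/h

91.8 km/h


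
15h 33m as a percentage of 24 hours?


Total minutes: 15×60 + 33 = 933
Day = 24×60 = 1440 minutes
Fraction = 933/1440 ≈ 0.6479
As a percentage: 933/1440 × 100 ≈ 64.79%

0.6479 (64.79%)


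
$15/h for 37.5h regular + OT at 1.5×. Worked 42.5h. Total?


Regular: 37.5h × $15 = $562.50
Overtime: 42.5 - 37.5 = 5.0h
OT pay: 5.0h × $15 × 1.5 = $112.50
Total = $562.50 + $112.50 = $675.00

$675.00


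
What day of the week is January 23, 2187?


Zeller's congruence:
q=23, m=13, k=86, j=21
h = (23 + ⌊13×14/5⌋ + 86 + ⌊86/4⌋ + ⌊21/4⌋ - 2×21) mod 7
= (23 + 36 + 86 + 21 + 5 - 42) mod 7
= 129 mod 7 = 3
h=3 → Tuesday

Tuesday


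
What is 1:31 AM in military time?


01:31

Input: 1:31 AM
AM hour stays: 1


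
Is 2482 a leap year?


No

Rules: divisible by 4 AND (not by 100 OR by 400)
2482 ÷ 4 = 620 remainder 2 → not divisible by 4
Not divisible by 4 → not a leap year


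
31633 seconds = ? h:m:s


Hours: 31633 ÷ 3600 = 8 remainder 2833
Minutes: 2833 ÷ 60 = 47 remainder 13
Seconds: 13

8h 47m 13s


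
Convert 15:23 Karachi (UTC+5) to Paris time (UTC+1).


11:23

Time difference = UTC+1 - UTC+5 = -4 hours
New hour = (15 -4) mod 24
= 11 mod 24 = 11
Minutes unchanged → 11:23


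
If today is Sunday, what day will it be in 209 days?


Start: Sunday (index 6)
(6 + 209) mod 7
= 215 mod 7
= 5
Index 5 → Saturday

Saturday


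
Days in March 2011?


31 days

Month: March (month 3)
March has 31 days


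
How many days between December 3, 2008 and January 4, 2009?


32 days

From December 3, 2008 to January 4, 2009
Rest of December 2008: 31 - 3 = 28
Days into January 2009: 4
Total = 28 + 4 = 32 days


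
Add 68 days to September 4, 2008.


Start: September 4, 2008
Add 68 days
September 4 → October 1: 30 - 4 + 1 = 27 days (68 - 27 = 41 left)
October 1 → November 1: 31 - 1 + 1 = 31 days (41 - 31 = 10 left)
November 1 + 10 = November 11, 2008

November 11, 2008


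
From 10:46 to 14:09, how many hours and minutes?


End time in minutes: 14×60 + 9 = 849
Start time in minutes: 10×60 + 46 = 646
Difference = 849 - 646 = 203 minutes
= 3 hours 23 minutes

3h 23m


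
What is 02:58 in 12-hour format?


2:58 AM

Hour: 2
2 < 12 → AM


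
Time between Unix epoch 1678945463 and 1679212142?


Difference = 1679212142 - 1678945463 = 266679 seconds
In hours: 266679 / 3600 ≈ 74.1
In days: 266679 / 86400 ≈ 3.09

266679 seconds (74.1 hours / 3.09 days)


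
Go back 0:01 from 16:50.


Start: 1010 minutes from midnight
Subtract: 1 minutes
Remaining: 1010 - 1 = 1009
Hours: 16, Minutes: 49

16:49


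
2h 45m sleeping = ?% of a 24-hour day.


Time: 165 minutes
Day: 1440 minutes
Percentage = (165/1440) × 100 ≈ 11.5%

11.5%


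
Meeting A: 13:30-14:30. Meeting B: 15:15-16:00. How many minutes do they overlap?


0 minutes

Meeting A: 810-870 (in minutes from midnight)
Meeting B: 915-960
Overlap start = max(810, 915) = 915
Overlap end = min(870, 960) = 870
Overlap = max(0, 870 - 915) = 0 min


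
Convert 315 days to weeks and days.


Weeks: 315 ÷ 7 = 45 remainder 0

45 weeks 0 days


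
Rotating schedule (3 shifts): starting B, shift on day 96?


Shift A

Shifts: A, B, C
Start: B (index 1)
Day 96: (1 + 96 - 1) mod 3
= 96 mod 3
= 0
Index 0 → shift A


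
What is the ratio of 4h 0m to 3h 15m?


Duration 1: 240 minutes
Duration 2: 195 minutes
Ratio = 240:195
GCD = 15
Simplified = 16:13
As a decimal: 16/13 ≈ 1.23

16:13 (1.23)


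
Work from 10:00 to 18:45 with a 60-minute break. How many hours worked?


7h 45m (465 minutes)

Total time = (18×60+45) - (10×60+0)
= 1125 - 600 = 525 min
Minus break: 525 - 60 = 465 min
= 7h 45m


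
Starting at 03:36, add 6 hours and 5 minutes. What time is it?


Start: 216 minutes from midnight
Add: 365 minutes
Total: 581 minutes
Hours: 581 ÷ 60 = 9 remainder 41

09:41


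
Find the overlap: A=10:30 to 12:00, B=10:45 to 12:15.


Meeting A: 630-720 (in minutes from midnight)
Meeting B: 645-735
Overlap start = max(630, 645) = 645
Overlap end = min(720, 735) = 720
Overlap = max(0, 720 - 645) = 75 min

75 minutes


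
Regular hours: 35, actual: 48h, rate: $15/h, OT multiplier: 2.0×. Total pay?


$915.00

Regular: 35h × $15 = $525.00
Overtime: 48 - 35 = 13h
OT pay: 13h × $15 × 2.0 = $390.00
Total = $525.00 + $390.00 = $915.00


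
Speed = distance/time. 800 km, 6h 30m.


123.1 km/h

Distance: 800 km
Time: 6h 30m = 390 min = 390/60 = 13/2 hours
Speed = 800 ÷ (13/2) = 800 × 2 / 13 = 1600/13 ≈ 123.1 km/h


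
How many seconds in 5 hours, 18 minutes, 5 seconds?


Hours: 5 × 3600 = 18000
Minutes: 18 × 60 = 1080
Seconds: 5
Total = 18000 + 1080 + 5 = 19085

19085 seconds


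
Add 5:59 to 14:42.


Start: 882 minutes from midnight
Add: 359 minutes
Total: 1241 minutes
Hours: 1241 ÷ 60 = 20 remainder 41

20:41


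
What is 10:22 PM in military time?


22:22

Input: 10:22 PM
PM: 10 + 12 = 22


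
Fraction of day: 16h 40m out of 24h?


Total minutes: 16×60 + 40 = 1000
Day = 24×60 = 1440 minutes
Fraction = 1000/1440 ≈ 0.6944
As a percentage: 1000/1440 × 100 ≈ 69.44%

0.6944 (69.44%)


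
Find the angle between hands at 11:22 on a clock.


Hour hand = 11×30 + 22×0.5 = 341.0°
Minute hand = 22×6 = 132°
Difference = |341.0 - 132| = 209.0°
Since > 180°: 360 - 209.0 = 151.0°

151.0°


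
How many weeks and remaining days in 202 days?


Weeks: 202 ÷ 7 = 28 remainder 6

28 weeks 6 days


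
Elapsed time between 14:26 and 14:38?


End time in minutes: 14×60 + 38 = 878
Start time in minutes: 14×60 + 26 = 866
Difference = 878 - 866 = 12 minutes
= 0 hours 12 minutes

0h 12m


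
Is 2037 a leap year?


No

Rules: divisible by 4 AND (not by 100 OR by 400)
2037 ÷ 4 = 509 remainder 1 → not divisible by 4
Not divisible by 4 → not a leap year


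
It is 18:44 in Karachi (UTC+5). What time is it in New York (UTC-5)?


Time difference = UTC-5 - UTC+5 = -10 hours
New hour = (18 -10) mod 24
= 8 mod 24 = 8
Minutes unchanged → 08:44

08:44


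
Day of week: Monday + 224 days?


Start: Monday (index 0)
(0 + 224) mod 7
= 224 mod 7
= 0
Index 0 → Monday

Monday


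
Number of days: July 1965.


31 days

Month: July (month 7)
July has 31 days


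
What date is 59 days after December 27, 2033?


Start: December 27, 2033
Add 59 days
December 27 → January 1: 31 - 27 + 1 = 5 days (59 - 5 = 54 left)
January 1 → February 1: 31 - 1 + 1 = 31 days (54 - 31 = 23 left)
February 1 + 23 = February 24, 2034

February 24, 2034


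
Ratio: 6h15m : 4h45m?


25:19 (1.32)

Duration 1: 375 minutes
Duration 2: 285 minutes
Ratio = 375:285
GCD = 15
Simplified = 25:19
As a decimal: 25/19 ≈ 1.32


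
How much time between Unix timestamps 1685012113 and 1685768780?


756667 seconds (210.2 hours / 8.76 days)

Difference = 1685768780 - 1685012113 = 756667 seconds
In hours: 756667 / 3600 ≈ 210.2
In days: 756667 / 86400 ≈ 8.76


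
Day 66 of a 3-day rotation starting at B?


Shifts: A, B, C
Start: B (index 1)
Day 66: (1 + 66 - 1) mod 3
= 66 mod 3
= 0
Index 0 → shift A

Shift A


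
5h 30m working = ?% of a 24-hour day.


22.9%

Time: 330 minutes
Day: 1440 minutes
Percentage = (330/1440) × 100 ≈ 22.9%


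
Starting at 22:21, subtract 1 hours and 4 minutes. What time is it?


21:17

Start: 1341 minutes from midnight
Subtract: 64 minutes
Remaining: 1341 - 64 = 1277
Hours: 21, Minutes: 17


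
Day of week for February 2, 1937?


Zeller's congruence:
q=2, m=14, k=36, j=19
h = (2 + ⌊13×15/5⌋ + 36 + ⌊36/4⌋ + ⌊19/4⌋ - 2×19) mod 7
= (2 + 39 + 36 + 9 + 4 - 38) mod 7
= 52 mod 7 = 3
h=3 → Tuesday

Tuesday


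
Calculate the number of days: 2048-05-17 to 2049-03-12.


299 days

From May 17, 2048 to March 12, 2049
Rest of May 2048: 31 - 17 = 14
Full months: June 30, July 31, August 31, September 30, October 31, November 30, December 31, January 31, February 2049 28
Days into March 2049: 12
Total = 14 + 30 + 31 + 31 + 30 + 31 + 30 + 31 + 31 + 28 + 12 = 299 days


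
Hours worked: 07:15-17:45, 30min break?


10h 0m (600 minutes)

Total time = (17×60+45) - (7×60+15)
= 1065 - 435 = 630 min
Minus break: 630 - 30 = 600 min
= 10h 0m


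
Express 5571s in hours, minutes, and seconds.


1h 32m 51s

Hours: 5571 ÷ 3600 = 1 remainder 1971
Minutes: 1971 ÷ 60 = 32 remainder 51
Seconds: 51


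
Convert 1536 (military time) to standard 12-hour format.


Hour: 15
15 - 12 = 3 → PM

3:36 PM


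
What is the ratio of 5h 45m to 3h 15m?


Duration 1: 345 minutes
Duration 2: 195 minutes
Ratio = 345:195
GCD = 15
Simplified = 23:13
As a decimal: 23/13 ≈ 1.77

23:13 (1.77)


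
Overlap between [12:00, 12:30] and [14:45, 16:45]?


0 minutes

Meeting A: 720-750 (in minutes from midnight)
Meeting B: 885-1005
Overlap start = max(720, 885) = 885
Overlap end = min(750, 1005) = 750
Overlap = max(0, 750 - 885) = 0 min


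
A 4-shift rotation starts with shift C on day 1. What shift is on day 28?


Shifts: A, B, C, D
Start: C (index 2)
Day 28: (2 + 28 - 1) mod 4
= 29 mod 4
= 1
Index 1 → shift B

Shift B


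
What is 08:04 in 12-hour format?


Hour: 8
8 < 12 → AM

8:04 AM


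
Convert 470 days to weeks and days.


67 weeks 1 days

Weeks: 470 ÷ 7 = 67 remainder 1


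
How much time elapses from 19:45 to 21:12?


End time in minutes: 21×60 + 12 = 1272
Start time in minutes: 19×60 + 45 = 1185
Difference = 1272 - 1185 = 87 minutes
= 1 hours 27 minutes

1h 27m


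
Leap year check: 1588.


Rules: divisible by 4 AND (not by 100 OR by 400)
1588 ÷ 4 = 397 exactly → divisible by 4
1588 ÷ 100 = 15 remainder 88 → not divisible by 100
Divisible by 4 but not by 100 → leap year

Yes


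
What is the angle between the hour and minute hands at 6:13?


108.5°

Hour hand = 6×30 + 13×0.5 = 186.5°
Minute hand = 13×6 = 78°
Difference = |186.5 - 78| = 108.5°


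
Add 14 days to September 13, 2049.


Start: September 13, 2049
Add 14 days
September 13 + 14 = September 27, 2049

September 27, 2049


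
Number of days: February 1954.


Month: February (month 2)
February: 28 or 29 (leap year)
1954 leap year? No

28 days


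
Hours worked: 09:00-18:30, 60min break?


Total time = (18×60+30) - (9×60+0)
= 1110 - 540 = 570 min
Minus break: 570 - 60 = 510 min
= 8h 30m

8h 30m (510 minutes)


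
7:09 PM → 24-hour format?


19:09

Input: 7:09 PM
PM: 7 + 12 = 19


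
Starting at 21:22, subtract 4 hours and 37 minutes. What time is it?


Start: 1282 minutes from midnight
Subtract: 277 minutes
Remaining: 1282 - 277 = 1005
Hours: 16, Minutes: 45

16:45


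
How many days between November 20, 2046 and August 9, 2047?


From November 20, 2046 to August 9, 2047
Rest of November 2046: 30 - 20 = 10
Full months: December 31, January 31, February 2047 28, March 31, April 30, May 31, June 30, July 31
Days into August 2047: 9
Total = 10 + 31 + 31 + 28 + 31 + 30 + 31 + 30 + 31 + 9 = 262 days

262 days


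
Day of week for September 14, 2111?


Zeller's congruence:
q=14, m=9, k=11, j=21
h = (14 + ⌊13×10/5⌋ + 11 + ⌊11/4⌋ + ⌊21/4⌋ - 2×21) mod 7
= (14 + 26 + 11 + 2 + 5 - 42) mod 7
= 16 mod 7 = 2
h=2 → Monday

Monday


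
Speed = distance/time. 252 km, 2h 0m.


Distance: 252 km
Time: 2 hours
Speed = 252 / 2 = 126.0 km/h

126.0 km/h


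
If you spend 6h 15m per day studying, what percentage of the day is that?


26.0%

Time: 375 minutes
Day: 1440 minutes
Percentage = (375/1440) × 100 ≈ 26.0%


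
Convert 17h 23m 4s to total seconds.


Hours: 17 × 3600 = 61200
Minutes: 23 × 60 = 1380
Seconds: 4
Total = 61200 + 1380 + 4 = 62584

62584 seconds


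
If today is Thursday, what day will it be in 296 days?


Start: Thursday (index 3)
(3 + 296) mod 7
= 299 mod 7
= 5
Index 5 → Saturday

Saturday


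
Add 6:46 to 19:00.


Start: 1140 minutes from midnight
Add: 406 minutes
Total: 1546 minutes
Hours: 1546 ÷ 60 = 25 remainder 46
25 ≥ 24 → 25 - 24 = 1 (next day)

01:46 (next day)


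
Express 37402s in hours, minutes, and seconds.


10h 23m 22s

Hours: 37402 ÷ 3600 = 10 remainder 1402
Minutes: 1402 ÷ 60 = 23 remainder 22
Seconds: 22


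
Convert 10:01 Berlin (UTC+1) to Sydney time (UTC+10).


Time difference = UTC+10 - UTC+1 = +9 hours
New hour = (10 + 9) mod 24
= 19 mod 24 = 19
Minutes unchanged → 19:01

19:01


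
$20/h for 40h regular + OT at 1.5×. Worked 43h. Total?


Regular: 40h × $20 = $800.00
Overtime: 43 - 40 = 3h
OT pay: 3h × $20 × 1.5 = $90.00
Total = $800.00 + $90.00 = $890.00

$890.00


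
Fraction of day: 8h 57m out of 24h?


0.3729 (37.29%)

Total minutes: 8×60 + 57 = 537
Day = 24×60 = 1440 minutes
Fraction = 537/1440 ≈ 0.3729
As a percentage: 537/1440 × 100 ≈ 37.29%


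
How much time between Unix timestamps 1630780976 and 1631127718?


346742 seconds (96.3 hours / 4.01 days)

Difference = 1631127718 - 1630780976 = 346742 seconds
In hours: 346742 / 3600 ≈ 96.3
In days: 346742 / 86400 ≈ 4.01


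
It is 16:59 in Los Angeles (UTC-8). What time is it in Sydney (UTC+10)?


10:59 (next day)

Time difference = UTC+10 - UTC-8 = +18 hours
New hour = (16 + 18) mod 24
= 34 mod 24 = 10
Minutes unchanged → 10:59; 34 ≥ 24 → next day


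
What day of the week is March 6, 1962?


Zeller's congruence:
q=6, m=3, k=62, j=19
h = (6 + ⌊13×4/5⌋ + 62 + ⌊62/4⌋ + ⌊19/4⌋ - 2×19) mod 7
= (6 + 10 + 62 + 15 + 4 - 38) mod 7
= 59 mod 7 = 3
h=3 → Tuesday

Tuesday


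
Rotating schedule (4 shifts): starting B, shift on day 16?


Shifts: A, B, C, D
Start: B (index 1)
Day 16: (1 + 16 - 1) mod 4
= 16 mod 4
= 0
Index 0 → shift A

Shift A


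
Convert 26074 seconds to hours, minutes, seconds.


Hours: 26074 ÷ 3600 = 7 remainder 874
Minutes: 874 ÷ 60 = 14 remainder 34
Seconds: 34

7h 14m 34s


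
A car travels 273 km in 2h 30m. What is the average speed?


Distance: 273 km
Time: 2h 30m = 150 min = 150/60 = 5/2 hours
Speed = 273 ÷ (5/2) = 273 × 2 / 5 = 546/5 = 109.2 km/h

109.2 km/h


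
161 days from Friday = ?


Start: Friday (index 4)
(4 + 161) mod 7
= 165 mod 7
= 4
Index 4 → Friday

Friday


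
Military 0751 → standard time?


Hour: 7
7 < 12 → AM

7:51 AM


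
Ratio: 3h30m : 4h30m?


7:9 (0.78)

Duration 1: 210 minutes
Duration 2: 270 minutes
Ratio = 210:270
GCD = 30
Simplified = 7:9
As a decimal: 7/9 ≈ 0.78


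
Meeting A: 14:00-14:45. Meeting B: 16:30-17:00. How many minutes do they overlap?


0 minutes

Meeting A: 840-885 (in minutes from midnight)
Meeting B: 990-1020
Overlap start = max(840, 990) = 990
Overlap end = min(885, 1020) = 885
Overlap = max(0, 885 - 990) = 0 min


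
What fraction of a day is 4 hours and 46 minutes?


0.1986 (19.86%)

Total minutes: 4×60 + 46 = 286
Day = 24×60 = 1440 minutes
Fraction = 286/1440 ≈ 0.1986
As a percentage: 286/1440 × 100 ≈ 19.86%


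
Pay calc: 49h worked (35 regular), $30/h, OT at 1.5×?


$1680.00

Regular: 35h × $30 = $1050.00
Overtime: 49 - 35 = 14h
OT pay: 14h × $30 × 1.5 = $630.00
Total = $1050.00 + $630.00 = $1680.00


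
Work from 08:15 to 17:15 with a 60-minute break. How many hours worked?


8h 0m (480 minutes)

Total time = (17×60+15) - (8×60+15)
= 1035 - 495 = 540 min
Minus break: 540 - 60 = 480 min
= 8h 0m


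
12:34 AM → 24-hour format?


00:34

Input: 12:34 AM
12 AM → 00 (midnight)


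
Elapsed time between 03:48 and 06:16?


2h 28m

End time in minutes: 6×60 + 16 = 376
Start time in minutes: 3×60 + 48 = 228
Difference = 376 - 228 = 148 minutes
= 2 hours 28 minutes


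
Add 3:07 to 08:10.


Start: 490 minutes from midnight
Add: 187 minutes
Total: 677 minutes
Hours: 677 ÷ 60 = 11 remainder 17

11:17


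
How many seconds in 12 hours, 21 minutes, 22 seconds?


44482 seconds

Hours: 12 × 3600 = 43200
Minutes: 21 × 60 = 1260
Seconds: 22
Total = 43200 + 1260 + 22 = 44482


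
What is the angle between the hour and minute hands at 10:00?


60.0°

Hour hand = 10×30 + 0×0.5 = 300.0°
Minute hand = 0×6 = 0°
Difference = |300.0 - 0| = 300.0°
Since > 180°: 360 - 300.0 = 60.0°


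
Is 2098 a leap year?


Rules: divisible by 4 AND (not by 100 OR by 400)
2098 ÷ 4 = 524 remainder 2 → not divisible by 4
Not divisible by 4 → not a leap year

No


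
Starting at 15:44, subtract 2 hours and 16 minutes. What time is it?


Start: 944 minutes from midnight
Subtract: 136 minutes
Remaining: 944 - 136 = 808
Hours: 13, Minutes: 28

13:28


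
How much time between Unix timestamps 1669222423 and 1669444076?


Difference = 1669444076 - 1669222423 = 221653 seconds
In hours: 221653 / 3600 ≈ 61.6
In days: 221653 / 86400 ≈ 2.57

221653 seconds (61.6 hours / 2.57 days)


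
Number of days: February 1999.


Month: February (month 2)
February: 28 or 29 (leap year)
1999 leap year? No

28 days


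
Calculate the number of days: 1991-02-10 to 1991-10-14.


From February 10, 1991 to October 14, 1991
Rest of February 1991: 28 - 10 = 18
Full months: March 31, April 30, May 31, June 30, July 31, August 31, September 30
Days into October 1991: 14
Total = 18 + 31 + 30 + 31 + 30 + 31 + 31 + 30 + 14 = 246 days

246 days


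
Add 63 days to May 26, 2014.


July 28, 2014

Start: May 26, 2014
Add 63 days
May 26 → June 1: 31 - 26 + 1 = 6 days (63 - 6 = 57 left)
June 1 → July 1: 30 - 1 + 1 = 30 days (57 - 30 = 27 left)
July 1 + 27 = July 28, 2014


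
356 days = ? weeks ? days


50 weeks 6 days

Weeks: 356 ÷ 7 = 50 remainder 6


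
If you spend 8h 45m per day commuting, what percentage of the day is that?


36.5%

Time: 525 minutes
Day: 1440 minutes
Percentage = (525/1440) × 100 ≈ 36.5%


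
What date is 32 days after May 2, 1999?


Start: May 2, 1999
Add 32 days
May 2 → June 1: 31 - 2 + 1 = 30 days (32 - 30 = 2 left)
June 1 + 2 = June 3, 1999

June 3, 1999


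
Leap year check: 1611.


Rules: divisible by 4 AND (not by 100 OR by 400)
1611 ÷ 4 = 402 remainder 3 → not divisible by 4
Not divisible by 4 → not a leap year

No


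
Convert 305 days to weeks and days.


43 weeks 4 days

Weeks: 305 ÷ 7 = 43 remainder 4


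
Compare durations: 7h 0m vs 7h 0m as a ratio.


Duration 1: 420 minutes
Duration 2: 420 minutes
Ratio = 420:420
GCD = 420
Simplified = 1:1
As a decimal: 1/1 = 1.00

1:1 (1.00)


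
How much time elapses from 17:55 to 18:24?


0h 29m

End time in minutes: 18×60 + 24 = 1104
Start time in minutes: 17×60 + 55 = 1075
Difference = 1104 - 1075 = 29 minutes
= 0 hours 29 minutes


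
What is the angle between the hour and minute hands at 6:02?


169.0°

Hour hand = 6×30 + 2×0.5 = 181.0°
Minute hand = 2×6 = 12°
Difference = |181.0 - 12| = 169.0°


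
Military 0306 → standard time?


3:06 AM

Hour: 3
3 < 12 → AM


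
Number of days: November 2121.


Month: November (month 11)
November has 30 days

30 days


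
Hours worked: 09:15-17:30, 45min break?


Total time = (17×60+30) - (9×60+15)
= 1050 - 555 = 495 min
Minus break: 495 - 45 = 450 min
= 7h 30m

7h 30m (450 minutes)


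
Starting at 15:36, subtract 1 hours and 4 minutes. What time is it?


14:32

Start: 936 minutes from midnight
Subtract: 64 minutes
Remaining: 936 - 64 = 872
Hours: 14, Minutes: 32


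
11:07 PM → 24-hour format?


Input: 11:07 PM
PM: 11 + 12 = 23

23:07


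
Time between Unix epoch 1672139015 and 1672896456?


Difference = 1672896456 - 1672139015 = 757441 seconds
In hours: 757441 / 3600 ≈ 210.4
In days: 757441 / 86400 ≈ 8.77

757441 seconds (210.4 hours / 8.77 days)


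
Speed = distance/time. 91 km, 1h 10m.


78.0 km/h

Distance: 91 km
Time: 1h 10m = 70 min = 70/60 = 7/6 hours
Speed = 91 ÷ (7/6) = 91 × 6 / 7 = 546/7 = 78.0 km/h


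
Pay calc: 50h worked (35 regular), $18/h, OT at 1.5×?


$1035.00

Regular: 35h × $18 = $630.00
Overtime: 50 - 35 = 15h
OT pay: 15h × $18 × 1.5 = $405.00
Total = $630.00 + $405.00 = $1035.00


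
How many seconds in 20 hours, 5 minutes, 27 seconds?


Hours: 20 × 3600 = 72000
Minutes: 5 × 60 = 300
Seconds: 27
Total = 72000 + 300 + 27 = 72327

72327 seconds


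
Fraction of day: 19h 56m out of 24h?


0.8306 (83.06%)

Total minutes: 19×60 + 56 = 1196
Day = 24×60 = 1440 minutes
Fraction = 1196/1440 ≈ 0.8306
As a percentage: 1196/1440 × 100 ≈ 83.06%


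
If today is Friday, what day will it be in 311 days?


Monday

Start: Friday (index 4)
(4 + 311) mod 7
= 315 mod 7
= 0
Index 0 → Monday


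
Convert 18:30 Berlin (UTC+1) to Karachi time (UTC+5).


Time difference = UTC+5 - UTC+1 = +4 hours
New hour = (18 + 4) mod 24
= 22 mod 24 = 22
Minutes unchanged → 22:30

22:30


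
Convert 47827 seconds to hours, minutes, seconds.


Hours: 47827 ÷ 3600 = 13 remainder 1027
Minutes: 1027 ÷ 60 = 17 remainder 7
Seconds: 7

13h 17m 7s


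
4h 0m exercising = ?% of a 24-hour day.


Time: 240 minutes
Day: 1440 minutes
Percentage = (240/1440) × 100 ≈ 16.7%

16.7%


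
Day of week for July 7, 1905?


Friday

Zeller's congruence:
q=7, m=7, k=5, j=19
h = (7 + ⌊13×8/5⌋ + 5 + ⌊5/4⌋ + ⌊19/4⌋ - 2×19) mod 7
= (7 + 20 + 5 + 1 + 4 - 38) mod 7
= -1 mod 7 = 6
h=6 → Friday


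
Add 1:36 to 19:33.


21:09

Start: 1173 minutes from midnight
Add: 96 minutes
Total: 1269 minutes
Hours: 1269 ÷ 60 = 21 remainder 9


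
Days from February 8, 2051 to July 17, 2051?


From February 8, 2051 to July 17, 2051
Rest of February 2051: 28 - 8 = 20
Full months: March 31, April 30, May 31, June 30
Days into July 2051: 17
Total = 20 + 31 + 30 + 31 + 30 + 17 = 159 days

159 days


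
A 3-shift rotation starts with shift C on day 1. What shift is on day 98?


Shift A

Shifts: A, B, C
Start: C (index 2)
Day 98: (2 + 98 - 1) mod 3
= 99 mod 3
= 0
Index 0 → shift A


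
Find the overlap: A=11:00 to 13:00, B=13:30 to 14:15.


Meeting A: 660-780 (in minutes from midnight)
Meeting B: 810-855
Overlap start = max(660, 810) = 810
Overlap end = min(780, 855) = 780
Overlap = max(0, 780 - 810) = 0 min

0 minutes


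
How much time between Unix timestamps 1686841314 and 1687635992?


794678 seconds (220.7 hours / 9.20 days)

Difference = 1687635992 - 1686841314 = 794678 seconds
In hours: 794678 / 3600 ≈ 220.7
In days: 794678 / 86400 ≈ 9.20


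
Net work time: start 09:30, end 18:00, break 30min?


Total time = (18×60+0) - (9×60+30)
= 1080 - 570 = 510 min
Minus break: 510 - 30 = 480 min
= 8h 0m

8h 0m (480 minutes)


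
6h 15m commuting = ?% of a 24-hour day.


26.0%

Time: 375 minutes
Day: 1440 minutes
Percentage = (375/1440) × 100 ≈ 26.0%


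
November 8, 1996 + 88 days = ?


Start: November 8, 1996
Add 88 days
November 8 → December 1: 30 - 8 + 1 = 23 days (88 - 23 = 65 left)
December 1 → January 1: 31 - 1 + 1 = 31 days (65 - 31 = 34 left)
January 1 → February 1: 31 - 1 + 1 = 31 days (34 - 31 = 3 left)
February 1 + 3 = February 4, 1997

February 4, 1997


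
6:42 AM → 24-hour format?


Input: 6:42 AM
AM hour stays: 6

06:42


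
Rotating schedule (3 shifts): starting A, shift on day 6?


Shift C

Shifts: A, B, C
Start: A (index 0)
Day 6: (0 + 6 - 1) mod 3
= 5 mod 3
= 2
Index 2 → shift C


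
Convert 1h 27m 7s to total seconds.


5227 seconds

Hours: 1 × 3600 = 3600
Minutes: 27 × 60 = 1620
Seconds: 7
Total = 3600 + 1620 + 7 = 5227


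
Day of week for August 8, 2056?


Tuesday

Zeller's congruence:
q=8, m=8, k=56, j=20
h = (8 + ⌊13×9/5⌋ + 56 + ⌊56/4⌋ + ⌊20/4⌋ - 2×20) mod 7
= (8 + 23 + 56 + 14 + 5 - 40) mod 7
= 66 mod 7 = 3
h=3 → Tuesday


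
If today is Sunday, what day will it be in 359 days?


Start: Sunday (index 6)
(6 + 359) mod 7
= 365 mod 7
= 1
Index 1 → Tuesday

Tuesday


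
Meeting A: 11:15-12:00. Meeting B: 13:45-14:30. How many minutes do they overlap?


Meeting A: 675-720 (in minutes from midnight)
Meeting B: 825-870
Overlap start = max(675, 825) = 825
Overlap end = min(720, 870) = 720
Overlap = max(0, 720 - 825) = 0 min

0 minutes


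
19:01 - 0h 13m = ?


18:48

Start: 1141 minutes from midnight
Subtract: 13 minutes
Remaining: 1141 - 13 = 1128
Hours: 18, Minutes: 48


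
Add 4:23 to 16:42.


Start: 1002 minutes from midnight
Add: 263 minutes
Total: 1265 minutes
Hours: 1265 ÷ 60 = 21 remainder 5

21:05


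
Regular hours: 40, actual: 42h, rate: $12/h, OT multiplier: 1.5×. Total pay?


Regular: 40h × $12 = $480.00
Overtime: 42 - 40 = 2h
OT pay: 2h × $12 × 1.5 = $36.00
Total = $480.00 + $36.00 = $516.00

$516.00


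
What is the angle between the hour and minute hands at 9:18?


Hour hand = 9×30 + 18×0.5 = 279.0°
Minute hand = 18×6 = 108°
Difference = |279.0 - 108| = 171.0°

171.0°


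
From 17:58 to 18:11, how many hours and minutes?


End time in minutes: 18×60 + 11 = 1091
Start time in minutes: 17×60 + 58 = 1078
Difference = 1091 - 1078 = 13 minutes
= 0 hours 13 minutes

0h 13m


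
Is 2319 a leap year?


No

Rules: divisible by 4 AND (not by 100 OR by 400)
2319 ÷ 4 = 579 remainder 3 → not divisible by 4
Not divisible by 4 → not a leap year


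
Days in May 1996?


31 days

Month: May (month 5)
May has 31 days


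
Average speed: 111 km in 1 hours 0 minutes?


Distance: 111 km
Time: 1 hours
Speed = 111 / 1 = 111.0 km/h

111.0 km/h


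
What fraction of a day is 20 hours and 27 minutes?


0.8521 (85.21%)

Total minutes: 20×60 + 27 = 1227
Day = 24×60 = 1440 minutes
Fraction = 1227/1440 ≈ 0.8521
As a percentage: 1227/1440 × 100 ≈ 85.21%


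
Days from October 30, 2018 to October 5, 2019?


340 days

From October 30, 2018 to October 5, 2019
Rest of October 2018: 31 - 30 = 1
Full months: November 30, December 31, January 31, February 2019 28, March 31, April 30, May 31, June 30, July 31, August 31, September 30
Days into October 2019: 5
Total = 1 + 30 + 31 + 31 + 28 + 31 + 30 + 31 + 30 + 31 + 31 + 30 + 5 = 340 days


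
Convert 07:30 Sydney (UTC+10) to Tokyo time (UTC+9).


Time difference = UTC+9 - UTC+10 = -1 hours
New hour = (7 -1) mod 24
= 6 mod 24 = 6
Minutes unchanged → 06:30

06:30


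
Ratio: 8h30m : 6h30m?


17:13 (1.31)

Duration 1: 510 minutes
Duration 2: 390 minutes
Ratio = 510:390
GCD = 30
Simplified = 17:13
As a decimal: 17/13 ≈ 1.31


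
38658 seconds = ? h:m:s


10h 44m 18s

Hours: 38658 ÷ 3600 = 10 remainder 2658
Minutes: 2658 ÷ 60 = 44 remainder 18
Seconds: 18


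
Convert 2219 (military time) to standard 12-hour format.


10:19 PM

Hour: 22
22 - 12 = 10 → PM


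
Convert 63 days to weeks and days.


Weeks: 63 ÷ 7 = 9 remainder 0

9 weeks 0 days


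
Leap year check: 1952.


Yes

Rules: divisible by 4 AND (not by 100 OR by 400)
1952 ÷ 4 = 488 exactly → divisible by 4
1952 ÷ 100 = 19 remainder 52 → not divisible by 100
Divisible by 4 but not by 100 → leap year


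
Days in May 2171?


31 days

Month: May (month 5)
May has 31 days


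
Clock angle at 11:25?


167.5°

Hour hand = 11×30 + 25×0.5 = 342.5°
Minute hand = 25×6 = 150°
Difference = |342.5 - 150| = 192.5°
Since > 180°: 360 - 192.5 = 167.5°


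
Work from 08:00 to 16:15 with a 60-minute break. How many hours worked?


7h 15m (435 minutes)

Total time = (16×60+15) - (8×60+0)
= 975 - 480 = 495 min
Minus break: 495 - 60 = 435 min
= 7h 15m


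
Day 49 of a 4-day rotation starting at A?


Shifts: A, B, C, D
Start: A (index 0)
Day 49: (0 + 49 - 1) mod 4
= 48 mod 4
= 0
Index 0 → shift A

Shift A


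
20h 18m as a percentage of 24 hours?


0.8458 (84.58%)

Total minutes: 20×60 + 18 = 1218
Day = 24×60 = 1440 minutes
Fraction = 1218/1440 ≈ 0.8458
As a percentage: 1218/1440 × 100 ≈ 84.58%


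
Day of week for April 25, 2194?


Friday

Zeller's congruence:
q=25, m=4, k=94, j=21
h = (25 + ⌊13×5/5⌋ + 94 + ⌊94/4⌋ + ⌊21/4⌋ - 2×21) mod 7
= (25 + 13 + 94 + 23 + 5 - 42) mod 7
= 118 mod 7 = 6
h=6 → Friday


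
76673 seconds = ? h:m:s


21h 17m 53s

Hours: 76673 ÷ 3600 = 21 remainder 1073
Minutes: 1073 ÷ 60 = 17 remainder 53
Seconds: 53


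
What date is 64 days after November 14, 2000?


January 17, 2001

Start: November 14, 2000
Add 64 days
November 14 → December 1: 30 - 14 + 1 = 17 days (64 - 17 = 47 left)
December 1 → January 1: 31 - 1 + 1 = 31 days (47 - 31 = 16 left)
January 1 + 16 = January 17, 2001


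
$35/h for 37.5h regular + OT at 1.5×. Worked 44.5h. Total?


$1680.00

Regular: 37.5h × $35 = $1312.50
Overtime: 44.5 - 37.5 = 7.0h
OT pay: 7.0h × $35 × 1.5 = $367.50
Total = $1312.50 + $367.50 = $1680.00


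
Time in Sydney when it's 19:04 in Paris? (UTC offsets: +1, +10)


Time difference = UTC+10 - UTC+1 = +9 hours
New hour = (19 + 9) mod 24
= 28 mod 24 = 4
Minutes unchanged → 04:04; 28 ≥ 24 → next day

04:04 (next day)


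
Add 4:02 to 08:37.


Start: 517 minutes from midnight
Add: 242 minutes
Total: 759 minutes
Hours: 759 ÷ 60 = 12 remainder 39

12:39


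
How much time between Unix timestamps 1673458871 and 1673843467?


384596 seconds (106.8 hours / 4.45 days)

Difference = 1673843467 - 1673458871 = 384596 seconds
In hours: 384596 / 3600 ≈ 106.8
In days: 384596 / 86400 ≈ 4.45


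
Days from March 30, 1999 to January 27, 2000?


From March 30, 1999 to January 27, 2000
Rest of March 1999: 31 - 30 = 1
Full months: April 30, May 31, June 30, July 31, August 31, September 30, October 31, November 30, December 31
Days into January 2000: 27
Total = 1 + 30 + 31 + 30 + 31 + 31 + 30 + 31 + 30 + 31 + 27 = 303 days

303 days


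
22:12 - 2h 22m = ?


Start: 1332 minutes from midnight
Subtract: 142 minutes
Remaining: 1332 - 142 = 1190
Hours: 19, Minutes: 50

19:50


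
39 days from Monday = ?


Start: Monday (index 0)
(0 + 39) mod 7
= 39 mod 7
= 4
Index 4 → Friday

Friday


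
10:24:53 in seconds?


Hours: 10 × 3600 = 36000
Minutes: 24 × 60 = 1440
Seconds: 53
Total = 36000 + 1440 + 53 = 37493

37493 seconds


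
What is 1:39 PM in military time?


13:39

Input: 1:39 PM
PM: 1 + 12 = 13


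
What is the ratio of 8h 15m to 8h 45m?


33:35 (0.94)

Duration 1: 495 minutes
Duration 2: 525 minutes
Ratio = 495:525
GCD = 15
Simplified = 33:35
As a decimal: 33/35 ≈ 0.94


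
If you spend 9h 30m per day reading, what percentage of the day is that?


Time: 570 minutes
Day: 1440 minutes
Percentage = (570/1440) × 100 ≈ 39.6%

39.6%


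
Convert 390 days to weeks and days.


55 weeks 5 days

Weeks: 390 ÷ 7 = 55 remainder 5


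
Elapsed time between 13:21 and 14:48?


1h 27m

End time in minutes: 14×60 + 48 = 888
Start time in minutes: 13×60 + 21 = 801
Difference = 888 - 801 = 87 minutes
= 1 hours 27 minutes


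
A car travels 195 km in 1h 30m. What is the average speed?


Distance: 195 km
Time: 1h 30m = 90 min = 90/60 = 3/2 hours
Speed = 195 ÷ (3/2) = 195 × 2 / 3 = 390/3 = 130.0 km/h

130.0 km/h


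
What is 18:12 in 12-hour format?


Hour: 18
18 - 12 = 6 → PM

6:12 PM


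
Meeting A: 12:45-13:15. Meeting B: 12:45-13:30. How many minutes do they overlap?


30 minutes

Meeting A: 765-795 (in minutes from midnight)
Meeting B: 765-810
Overlap start = max(765, 765) = 765
Overlap end = min(795, 810) = 795
Overlap = max(0, 795 - 765) = 30 min


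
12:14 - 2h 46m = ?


Start: 734 minutes from midnight
Subtract: 166 minutes
Remaining: 734 - 166 = 568
Hours: 9, Minutes: 28

09:28


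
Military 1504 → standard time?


3:04 PM

Hour: 15
15 - 12 = 3 → PM


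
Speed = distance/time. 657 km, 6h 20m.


103.7 km/h

Distance: 657 km
Time: 6h 20m = 380 min = 380/60 = 19/3 hours
Speed = 657 ÷ (19/3) = 657 × 3 / 19 = 1971/19 ≈ 103.7 km/h


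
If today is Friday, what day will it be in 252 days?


Friday

Start: Friday (index 4)
(4 + 252) mod 7
= 256 mod 7
= 4
Index 4 → Friday


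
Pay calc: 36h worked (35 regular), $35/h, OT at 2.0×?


$1295.00

Regular: 35h × $35 = $1225.00
Overtime: 36 - 35 = 1h
OT pay: 1h × $35 × 2.0 = $70.00
Total = $1225.00 + $70.00 = $1295.00


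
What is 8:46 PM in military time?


20:46

Input: 8:46 PM
PM: 8 + 12 = 20


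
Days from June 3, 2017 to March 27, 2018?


297 days

From June 3, 2017 to March 27, 2018
Rest of June 2017: 30 - 3 = 27
Full months: July 31, August 31, September 30, October 31, November 30, December 31, January 31, February 2018 28
Days into March 2018: 27
Total = 27 + 31 + 31 + 30 + 31 + 30 + 31 + 31 + 28 + 27 = 297 days


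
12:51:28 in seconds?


Hours: 12 × 3600 = 43200
Minutes: 51 × 60 = 3060
Seconds: 28
Total = 43200 + 3060 + 28 = 46288

46288 seconds


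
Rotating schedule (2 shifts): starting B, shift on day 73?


Shift B

Shifts: A, B
Start: B (index 1)
Day 73: (1 + 73 - 1) mod 2
= 73 mod 2
= 1
Index 1 → shift B


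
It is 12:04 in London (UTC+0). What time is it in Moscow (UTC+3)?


15:04

Time difference = UTC+3 - UTC+0 = +3 hours
New hour = (12 + 3) mod 24
= 15 mod 24 = 15
Minutes unchanged → 15:04


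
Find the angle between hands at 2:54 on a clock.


Hour hand = 2×30 + 54×0.5 = 87.0°
Minute hand = 54×6 = 324°
Difference = |87.0 - 324| = 237.0°
Since > 180°: 360 - 237.0 = 123.0°

123.0°


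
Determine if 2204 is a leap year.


Rules: divisible by 4 AND (not by 100 OR by 400)
2204 ÷ 4 = 551 exactly → divisible by 4
2204 ÷ 100 = 22 remainder 4 → not divisible by 100
Divisible by 4 but not by 100 → leap year

Yes


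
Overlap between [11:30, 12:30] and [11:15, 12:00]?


Meeting A: 690-750 (in minutes from midnight)
Meeting B: 675-720
Overlap start = max(690, 675) = 690
Overlap end = min(750, 720) = 720
Overlap = max(0, 720 - 690) = 30 min

30 minutes


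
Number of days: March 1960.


31 days

Month: March (month 3)
March has 31 days


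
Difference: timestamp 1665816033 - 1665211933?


604100 seconds (167.8 hours / 6.99 days)

Difference = 1665816033 - 1665211933 = 604100 seconds
In hours: 604100 / 3600 ≈ 167.8
In days: 604100 / 86400 ≈ 6.99


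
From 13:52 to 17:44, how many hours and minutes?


3h 52m

End time in minutes: 17×60 + 44 = 1064
Start time in minutes: 13×60 + 52 = 832
Difference = 1064 - 832 = 232 minutes
= 3 hours 52 minutes


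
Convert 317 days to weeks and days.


Weeks: 317 ÷ 7 = 45 remainder 2

45 weeks 2 days


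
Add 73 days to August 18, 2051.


Start: August 18, 2051
Add 73 days
August 18 → September 1: 31 - 18 + 1 = 14 days (73 - 14 = 59 left)
September 1 → October 1: 30 - 1 + 1 = 30 days (59 - 30 = 29 left)
October 1 + 29 = October 30, 2051

October 30, 2051


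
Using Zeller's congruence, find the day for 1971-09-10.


Friday

Zeller's congruence:
q=10, m=9, k=71, j=19
h = (10 + ⌊13×10/5⌋ + 71 + ⌊71/4⌋ + ⌊19/4⌋ - 2×19) mod 7
= (10 + 26 + 71 + 17 + 4 - 38) mod 7
= 90 mod 7 = 6
h=6 → Friday


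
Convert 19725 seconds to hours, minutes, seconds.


Hours: 19725 ÷ 3600 = 5 remainder 1725
Minutes: 1725 ÷ 60 = 28 remainder 45
Seconds: 45

5h 28m 45s


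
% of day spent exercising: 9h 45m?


40.6%

Time: 585 minutes
Day: 1440 minutes
Percentage = (585/1440) × 100 ≈ 40.6%


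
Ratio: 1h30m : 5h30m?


3:11 (0.27)

Duration 1: 90 minutes
Duration 2: 330 minutes
Ratio = 90:330
GCD = 30
Simplified = 3:11
As a decimal: 3/11 ≈ 0.27


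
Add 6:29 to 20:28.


Start: 1228 minutes from midnight
Add: 389 minutes
Total: 1617 minutes
Hours: 1617 ÷ 60 = 26 remainder 57
26 ≥ 24 → 26 - 24 = 2 (next day)

02:57 (next day)


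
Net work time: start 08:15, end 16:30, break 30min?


7h 45m (465 minutes)

Total time = (16×60+30) - (8×60+15)
= 990 - 495 = 495 min
Minus break: 495 - 30 = 465 min
= 7h 45m


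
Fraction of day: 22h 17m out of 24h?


0.9285 (92.85%)

Total minutes: 22×60 + 17 = 1337
Day = 24×60 = 1440 minutes
Fraction = 1337/1440 ≈ 0.9285
As a percentage: 1337/1440 × 100 ≈ 92.85%


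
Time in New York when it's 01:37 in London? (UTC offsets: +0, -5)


20:37 (previous day)

Time difference = UTC-5 - UTC+0 = -5 hours
New hour = (1 -5) mod 24
= -4 mod 24 = 20
Minutes unchanged → 20:37; -4 < 0 → previous day


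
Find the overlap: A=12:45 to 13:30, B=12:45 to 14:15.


45 minutes

Meeting A: 765-810 (in minutes from midnight)
Meeting B: 765-855
Overlap start = max(765, 765) = 765
Overlap end = min(810, 855) = 810
Overlap = max(0, 810 - 765) = 45 min


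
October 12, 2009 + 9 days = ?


Start: October 12, 2009
Add 9 days
October 12 + 9 = October 21, 2009

October 21, 2009


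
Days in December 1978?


Month: December (month 12)
December has 31 days

31 days


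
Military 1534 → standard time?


3:34 PM

Hour: 15
15 - 12 = 3 → PM


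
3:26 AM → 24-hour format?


Input: 3:26 AM
AM hour stays: 3

03:26


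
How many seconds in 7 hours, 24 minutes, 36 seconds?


26676 seconds

Hours: 7 × 3600 = 25200
Minutes: 24 × 60 = 1440
Seconds: 36
Total = 25200 + 1440 + 36 = 26676


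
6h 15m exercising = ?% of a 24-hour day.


26.0%

Time: 375 minutes
Day: 1440 minutes
Percentage = (375/1440) × 100 ≈ 26.0%


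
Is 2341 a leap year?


No

Rules: divisible by 4 AND (not by 100 OR by 400)
2341 ÷ 4 = 585 remainder 1 → not divisible by 4
Not divisible by 4 → not a leap year


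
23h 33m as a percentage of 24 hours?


Total minutes: 23×60 + 33 = 1413
Day = 24×60 = 1440 minutes
Fraction = 1413/1440 ≈ 0.9813
As a percentage: 1413/1440 × 100 ≈ 98.13%

0.9813 (98.13%)


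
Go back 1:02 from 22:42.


Start: 1362 minutes from midnight
Subtract: 62 minutes
Remaining: 1362 - 62 = 1300
Hours: 21, Minutes: 40

21:40


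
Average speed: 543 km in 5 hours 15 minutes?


103.4 km/h

Distance: 543 km
Time: 5h 15m = 315 min = 315/60 = 21/4 hours
Speed = 543 ÷ (21/4) = 543 × 4 / 21 = 2172/21 ≈ 103.4 km/h


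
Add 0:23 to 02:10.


Start: 130 minutes from midnight
Add: 23 minutes
Total: 153 minutes
Hours: 153 ÷ 60 = 2 remainder 33

02:33


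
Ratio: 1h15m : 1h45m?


5:7 (0.71)

Duration 1: 75 minutes
Duration 2: 105 minutes
Ratio = 75:105
GCD = 15
Simplified = 5:7
As a decimal: 5/7 ≈ 0.71


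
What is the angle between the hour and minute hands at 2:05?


Hour hand = 2×30 + 5×0.5 = 62.5°
Minute hand = 5×6 = 30°
Difference = |62.5 - 30| = 32.5°

32.5°


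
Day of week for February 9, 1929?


Zeller's congruence:
q=9, m=14, k=28, j=19
h = (9 + ⌊13×15/5⌋ + 28 + ⌊28/4⌋ + ⌊19/4⌋ - 2×19) mod 7
= (9 + 39 + 28 + 7 + 4 - 38) mod 7
= 49 mod 7 = 0
h=0 → Saturday

Saturday


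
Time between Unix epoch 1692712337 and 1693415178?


702841 seconds (195.2 hours / 8.13 days)

Difference = 1693415178 - 1692712337 = 702841 seconds
In hours: 702841 / 3600 ≈ 195.2
In days: 702841 / 86400 ≈ 8.13
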